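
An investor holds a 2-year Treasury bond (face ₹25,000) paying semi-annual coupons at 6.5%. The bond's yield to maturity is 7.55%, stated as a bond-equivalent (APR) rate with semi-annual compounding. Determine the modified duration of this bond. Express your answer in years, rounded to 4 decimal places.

1.8372 years

Periodic yield y = 0.03775. First find Macaulay duration:
  t   CF        PV=CF/(1+0.03775)^t    t·PV
  1       812.50       782.9439       782.9439
  2       812.50       754.4629     1,508.9258
  3       812.50       727.0180     2,181.0539
  4    25,812.50    22,256.6144    89,026.4574
  Σ                 24,521.0391    93,499.3810
P = 24,521.0391; Macaulay duration = 93,499.3810 / 24,521.0391 = 3.81303 half-year periods = 1.90651 years.
Modified duration = D_Mac / (1 + y) = 1.90651 / 1.03775 = 1.83716 years.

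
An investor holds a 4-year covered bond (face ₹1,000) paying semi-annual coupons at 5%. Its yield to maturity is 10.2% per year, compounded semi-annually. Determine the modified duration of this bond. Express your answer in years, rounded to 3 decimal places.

Periodic yield y = 0.051. First find Macaulay duration:
  t   CF        PV=CF/(1+0.051)^t    t·PV
  1        25.00        23.7869        23.7869
  2        25.00        22.6326        45.2652
  3        25.00        21.5344        64.6031
  4        25.00        20.4894        81.9576
  5        25.00        19.4951        97.4757
  6        25.00        18.5491       111.2948
  7        25.00        17.6490       123.5433
  8     1,025.00       688.4971     5,507.9771
  Σ                    832.6337     6,055.9036
P = 832.6337; Macaulay duration = 6,055.9036 / 832.6337 = 7.27319 half-year periods = 3.63660 years.
Modified duration = D_Mac / (1 + y) = 3.63660 / 1.051 = 3.46013 years.

3.460 years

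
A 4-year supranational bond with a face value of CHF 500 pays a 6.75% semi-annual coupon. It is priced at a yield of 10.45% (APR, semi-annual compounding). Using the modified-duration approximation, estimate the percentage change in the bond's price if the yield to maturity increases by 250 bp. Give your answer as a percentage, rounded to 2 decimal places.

Periodic yield y = 0.05225. Modified duration first:
  t   CF        PV=CF/(1+0.05225)^t    t·PV
  1       16.875        16.0371        16.0371
  2       16.875        15.2407        30.4815
  3       16.875        14.4839        43.4518
  4       16.875        13.7647        55.0590
  5       16.875        13.0812        65.4062
  6       16.875        12.4317        74.5901
  7       16.875        11.8144        82.7007
  8      516.875       343.9015     2,751.2119
  Σ                    440.7553     3,118.9383
P = 440.7553; D_Mac = 7.07635 half-year periods = 3.53817 yrs; D_mod = 3.53817/(1+0.05225) = 3.36248 yrs.
ΔP/P ≈ -D_mod · Δy = -3.36248 × (+0.025) = -0.084062 = -8.4062%.

-8.41%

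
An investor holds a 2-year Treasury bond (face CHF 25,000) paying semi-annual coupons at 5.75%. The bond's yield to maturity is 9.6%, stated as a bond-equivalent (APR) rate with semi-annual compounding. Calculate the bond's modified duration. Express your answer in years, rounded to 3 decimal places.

1.827 years

Periodic yield y = 0.048. First find Macaulay duration:
  t   CF        PV=CF/(1+0.048)^t    t·PV
  1       718.75       685.8302       685.8302
  2       718.75       654.4181     1,308.8362
  3       718.75       624.4447     1,873.3342
  4    25,718.75    21,320.8604    85,283.4415
  Σ                 23,285.5534    89,151.4421
P = 23,285.5534; Macaulay duration = 89,151.4421 / 23,285.5534 = 3.82862 half-year periods = 1.91431 years.
Modified duration = D_Mac / (1 + y) = 1.91431 / 1.048 = 1.82663 years.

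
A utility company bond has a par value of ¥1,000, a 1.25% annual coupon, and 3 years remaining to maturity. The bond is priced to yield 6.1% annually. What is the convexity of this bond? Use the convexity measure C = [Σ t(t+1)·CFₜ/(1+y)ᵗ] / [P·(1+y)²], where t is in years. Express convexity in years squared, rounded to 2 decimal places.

With y = 0.061:
  t   CF        PV=CF/(1+0.061)^t    t·PV        t(t+1)·PV
  1        12.50        11.7813        11.7813          23.5627
  2        12.50        11.1040        22.2080          66.6240
  3     1,012.50       847.7131     2,543.1392      10,172.5569
  Σ                    870.5984     2,577.1285      10,262.7435
P = 870.5984.
Convexity = Σ t(t+1)·PV / [P·(1+y)²] = 10,262.7435 / (870.5984 × 1.125721) = 10.47164.

10.47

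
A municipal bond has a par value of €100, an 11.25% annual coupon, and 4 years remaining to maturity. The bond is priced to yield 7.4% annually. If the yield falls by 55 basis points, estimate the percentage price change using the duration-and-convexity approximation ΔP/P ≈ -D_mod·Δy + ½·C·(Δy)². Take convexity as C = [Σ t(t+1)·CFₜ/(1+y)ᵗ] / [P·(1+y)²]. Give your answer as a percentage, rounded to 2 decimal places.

+1.80%

With y = 0.074:
  t   CF        PV=CF/(1+0.074)^t    t·PV        t(t+1)·PV
  1        11.25        10.4749        10.4749          20.9497
  2        11.25         9.7531        19.5063          58.5188
  3        11.25         9.0811        27.2434         108.9735
  4       111.25        83.6147       334.4590       1,672.2950
  Σ                    112.9239       391.6835       1,860.7370
P = 112.9239; D_Mac = 3.46856 yrs; D_mod = 3.22957 yrs; C = 14.28534.
Duration effect: -3.22957 × (-0.0055) = +0.017763
Convexity effect: 0.5 × 14.28534 × (-0.0055)² = +0.0002161
ΔP/P ≈ +0.017763 + 0.0002161 = +0.017979 = +1.7979%.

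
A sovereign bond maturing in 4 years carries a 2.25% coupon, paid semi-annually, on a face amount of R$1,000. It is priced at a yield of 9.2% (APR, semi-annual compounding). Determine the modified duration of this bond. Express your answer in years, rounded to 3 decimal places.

3.653 years

Periodic yield y = 0.046. First find Macaulay duration:
  t   CF        PV=CF/(1+0.046)^t    t·PV
  1        11.25        10.7553        10.7553
  2        11.25        10.2823        20.5645
  3        11.25         9.8301        29.4903
  4        11.25         9.3978        37.5912
  5        11.25         8.9845        44.9225
  6        11.25         8.5894        51.5364
  7        11.25         8.2117        57.4816
  8     1,011.25       705.6755     5,645.4042
  Σ                    771.7265     5,897.7459
P = 771.7265; Macaulay duration = 5,897.7459 / 771.7265 = 7.64227 half-year periods = 3.82114 years.
Modified duration = D_Mac / (1 + y) = 3.82114 / 1.046 = 3.65310 years.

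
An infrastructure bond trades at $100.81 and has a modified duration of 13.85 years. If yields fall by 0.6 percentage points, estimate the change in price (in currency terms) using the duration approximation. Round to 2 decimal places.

+$8.38

Duration approximation: ΔP/P ≈ -D_mod · Δy = -13.85 × (-0.006) = +0.083100.
ΔP ≈ 100.81 × (+0.083100) = +8.377311.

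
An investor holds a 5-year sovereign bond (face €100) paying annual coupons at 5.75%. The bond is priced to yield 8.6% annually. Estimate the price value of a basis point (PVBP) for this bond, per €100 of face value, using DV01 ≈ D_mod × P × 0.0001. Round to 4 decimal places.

Periodic yield y = 0.086.
  t   CF        PV=CF/(1+0.086)^t    t·PV
  1         5.75         5.2947         5.2947
  2         5.75         4.8754         9.7508
  3         5.75         4.4893        13.4679
  4         5.75         4.1338        16.5352
  5       105.75        70.0054       350.0268
  Σ                     88.7985       395.0752
P = 88.7985; D_Mac = 4.44912 yrs; D_mod = 4.09680 yrs.
DV01 ≈ 4.09680 × 88.7985 × 0.0001 = 0.036379.

€0.0364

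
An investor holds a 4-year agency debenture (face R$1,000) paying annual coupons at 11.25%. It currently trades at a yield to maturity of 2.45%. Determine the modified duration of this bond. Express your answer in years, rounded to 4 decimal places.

3.4290 years

Periodic yield y = 0.0245. First find Macaulay duration:
  t   CF        PV=CF/(1+0.0245)^t    t·PV
  1       112.50       109.8097       109.8097
  2       112.50       107.1837       214.3673
  3       112.50       104.6205       313.8614
  4     1,112.50     1,009.8391     4,039.3563
  Σ                  1,331.4529     4,677.3947
P = 1,331.4529; Macaulay duration = 4,677.3947 / 1,331.4529 = 3.51300 years.
Modified duration = D_Mac / (1 + y) = 3.51300 / 1.0245 = 3.42899 years.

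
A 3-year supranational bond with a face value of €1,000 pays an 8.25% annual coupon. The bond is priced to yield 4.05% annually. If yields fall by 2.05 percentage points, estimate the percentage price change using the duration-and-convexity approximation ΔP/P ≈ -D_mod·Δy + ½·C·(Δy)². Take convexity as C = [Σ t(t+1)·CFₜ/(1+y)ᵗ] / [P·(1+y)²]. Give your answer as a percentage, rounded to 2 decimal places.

+5.71%

With y = 0.0405:
  t   CF        PV=CF/(1+0.0405)^t    t·PV        t(t+1)·PV
  1        82.50        79.2888        79.2888         158.5776
  2        82.50        76.2026       152.4052         457.2156
  3     1,082.50       960.9519     2,882.8557      11,531.4228
  Σ                  1,116.4433     3,114.5497      12,147.2160
P = 1,116.4433; D_Mac = 2.78971 yrs; D_mod = 2.68112 yrs; C = 10.04977.
Duration effect: -2.68112 × (-0.0205) = +0.054963
Convexity effect: 0.5 × 10.04977 × (-0.0205)² = +0.0021117
ΔP/P ≈ +0.054963 + 0.0021117 = +0.057075 = +5.7075%.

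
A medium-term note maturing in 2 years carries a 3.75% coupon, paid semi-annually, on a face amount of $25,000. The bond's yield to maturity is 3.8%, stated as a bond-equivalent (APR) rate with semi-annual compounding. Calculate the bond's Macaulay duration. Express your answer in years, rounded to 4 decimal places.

1.9454 years

Periodic yield y = 0.019. Discount each cash flow and weight by its period:
  t   CF        PV=CF/(1+0.019)^t    t·PV
  1       468.75       460.0098       460.0098
  2       468.75       451.4326       902.8652
  3       468.75       443.0153     1,329.0459
  4    25,468.75    23,621.6861    94,486.7445
  Σ                 24,976.1438    97,178.6654
Price P = Σ PV = 24,976.1438.
Macaulay duration = Σ(t·PV) / P = 97,178.6654 / 24,976.1438 = 3.89086 half-year periods.
In years: 3.89086 / 2 = 1.94543 years.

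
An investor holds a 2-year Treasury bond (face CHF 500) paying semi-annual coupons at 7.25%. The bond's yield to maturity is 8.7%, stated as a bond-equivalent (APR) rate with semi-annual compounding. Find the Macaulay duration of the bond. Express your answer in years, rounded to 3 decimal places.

Periodic yield y = 0.0435. Discount each cash flow and weight by its period:
  t   CF        PV=CF/(1+0.0435)^t    t·PV
  1       18.125        17.3694        17.3694
  2       18.125        16.6454        33.2907
  3       18.125        15.9515        47.8544
  4      518.125       436.9832     1,747.9328
  Σ                    486.9494     1,846.4473
Price P = Σ PV = 486.9494.
Macaulay duration = Σ(t·PV) / P = 1,846.4473 / 486.9494 = 3.79187 half-year periods.
In years: 3.79187 / 2 = 1.89593 years.

1.896 years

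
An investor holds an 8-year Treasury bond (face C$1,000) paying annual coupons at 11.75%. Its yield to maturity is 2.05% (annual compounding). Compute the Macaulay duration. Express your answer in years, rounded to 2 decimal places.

Periodic yield y = 0.0205. Discount each cash flow and weight by its year:
  t   CF        PV=CF/(1+0.0205)^t    t·PV
  1       117.50       115.1396       115.1396
  2       117.50       112.8267       225.6534
  3       117.50       110.5602       331.6806
  4       117.50       108.3393       433.3570
  5       117.50       106.1629       530.8146
  6       117.50       104.0303       624.1817
  7       117.50       101.9405       713.5836
  8     1,117.50       950.0434     7,600.3474
  Σ                  1,709.0429    10,574.7580
Price P = Σ PV = 1,709.0429.
Macaulay duration = Σ(t·PV) / P = 10,574.7580 / 1,709.0429 = 6.18753 years.

6.19 years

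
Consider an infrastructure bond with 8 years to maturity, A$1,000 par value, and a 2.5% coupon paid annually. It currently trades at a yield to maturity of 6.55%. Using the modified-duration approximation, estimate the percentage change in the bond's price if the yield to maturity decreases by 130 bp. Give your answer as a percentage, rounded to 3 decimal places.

Periodic yield y = 0.0655. Modified duration first:
  t   CF        PV=CF/(1+0.0655)^t    t·PV
  1        25.00        23.4632        23.4632
  2        25.00        22.0208        44.0416
  3        25.00        20.6671        62.0013
  4        25.00        19.3966        77.5865
  5        25.00        18.2042        91.0212
  6        25.00        17.0852       102.5110
  7        25.00        16.0349       112.2442
  8     1,025.00       617.0157     4,936.1258
  Σ                    753.8877     5,448.9948
P = 753.8877; D_Mac = 7.22786 yrs; D_mod = 7.22786/(1+0.0655) = 6.78354 yrs.
ΔP/P ≈ -D_mod · Δy = -6.78354 × (-0.013) = +0.088186 = +8.8186%.

+8.819%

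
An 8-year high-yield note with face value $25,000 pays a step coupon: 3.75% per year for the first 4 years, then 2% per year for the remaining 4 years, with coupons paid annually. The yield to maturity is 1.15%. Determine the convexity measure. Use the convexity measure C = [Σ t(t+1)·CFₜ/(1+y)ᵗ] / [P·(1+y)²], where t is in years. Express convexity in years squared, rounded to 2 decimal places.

61.14

With y = 0.0115:
  t   CF        PV=CF/(1+0.0115)^t    t·PV        t(t+1)·PV
  1       937.50       926.8413       926.8413       1,853.6826
  2       937.50       916.3038     1,832.6077       5,497.8230
  3       937.50       905.8861     2,717.6584      10,870.6337
  4       937.50       895.5869     3,582.3476      17,911.7378
  5       500.00       472.2159     2,361.0793      14,166.4758
  6       500.00       466.8471     2,801.0827      19,607.5789
  7       500.00       461.5394     3,230.7759      25,846.2072
  8    25,500.00    23,270.8948   186,167.1587   1,675,504.4283
  Σ                 28,316.1154   203,619.5516   1,771,258.5674
P = 28,316.1154.
Convexity = Σ t(t+1)·PV / [P·(1+y)²] = 1,771,258.5674 / (28,316.1154 × 1.023132) = 61.13874.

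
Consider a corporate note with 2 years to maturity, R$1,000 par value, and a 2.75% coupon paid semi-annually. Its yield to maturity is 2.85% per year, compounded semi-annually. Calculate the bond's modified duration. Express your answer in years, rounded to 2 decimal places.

Periodic yield y = 0.01425. First find Macaulay duration:
  t   CF        PV=CF/(1+0.01425)^t    t·PV
  1        13.75        13.5568        13.5568
  2        13.75        13.3663        26.7327
  3        13.75        13.1786        39.5357
  4     1,013.75       957.9676     3,831.8702
  Σ                    998.0693     3,911.6954
P = 998.0693; Macaulay duration = 3,911.6954 / 998.0693 = 3.91926 half-year periods = 1.95963 years.
Modified duration = D_Mac / (1 + y) = 1.95963 / 1.01425 = 1.93210 years.

1.93 years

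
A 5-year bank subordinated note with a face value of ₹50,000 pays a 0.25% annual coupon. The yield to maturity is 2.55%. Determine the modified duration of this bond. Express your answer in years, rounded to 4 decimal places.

Periodic yield y = 0.0255. First find Macaulay duration:
  t   CF        PV=CF/(1+0.0255)^t    t·PV
  1       125.00       121.8918       121.8918
  2       125.00       118.8608       237.7216
  3       125.00       115.9052       347.7157
  4       125.00       113.0231       452.0925
  5    50,125.00    44,195.2975   220,976.4877
  Σ                 44,664.9785   222,135.9093
P = 44,664.9785; Macaulay duration = 222,135.9093 / 44,664.9785 = 4.97338 years.
Modified duration = D_Mac / (1 + y) = 4.97338 / 1.0255 = 4.84971 years.

4.8497 years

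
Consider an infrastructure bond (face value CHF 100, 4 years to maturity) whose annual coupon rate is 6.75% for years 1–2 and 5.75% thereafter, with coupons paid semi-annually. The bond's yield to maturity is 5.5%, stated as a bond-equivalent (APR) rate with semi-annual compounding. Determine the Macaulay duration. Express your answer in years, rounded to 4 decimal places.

Periodic yield y = 0.0275. Discount each cash flow and weight by its period:
  t   CF        PV=CF/(1+0.0275)^t    t·PV
  1        3.375         3.2847         3.2847
  2        3.375         3.1968         6.3935
  3        3.375         3.1112         9.3336
  4        3.375         3.0279        12.1117
  5        2.875         2.5103        12.5516
  6        2.875         2.4431        14.6588
  7        2.875         2.3777        16.6442
  8      102.875        82.8047       662.4379
  Σ                    102.7565       737.4161
Price P = Σ PV = 102.7565.
Macaulay duration = Σ(t·PV) / P = 737.4161 / 102.7565 = 7.17634 half-year periods.
In years: 7.17634 / 2 = 3.58817 years.

3.5882 years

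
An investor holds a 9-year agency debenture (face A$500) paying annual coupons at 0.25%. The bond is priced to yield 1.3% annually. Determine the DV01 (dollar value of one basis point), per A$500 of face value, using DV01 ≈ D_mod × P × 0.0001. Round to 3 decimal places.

A$0.401

Periodic yield y = 0.013.
  t   CF        PV=CF/(1+0.013)^t    t·PV
  1         1.25         1.2340         1.2340
  2         1.25         1.2181         2.4362
  3         1.25         1.2025         3.6075
  4         1.25         1.1871         4.7482
  5         1.25         1.1718         5.8591
  6         1.25         1.1568         6.9407
  7         1.25         1.1419         7.9936
  8         1.25         1.1273         9.0183
  9       501.25       446.2409     4,016.1681
  Σ                    455.6804     4,058.0058
P = 455.6804; D_Mac = 8.90538 yrs; D_mod = 8.79109 yrs.
DV01 ≈ 8.79109 × 455.6804 × 0.0001 = 0.400593.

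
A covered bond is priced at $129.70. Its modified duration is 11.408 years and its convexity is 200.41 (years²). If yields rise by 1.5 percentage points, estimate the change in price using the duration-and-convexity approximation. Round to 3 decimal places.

Duration effect: -D_mod·Δy = -11.408 × (+0.015) = -0.171120
Convexity effect: ½·C·(Δy)² = 0.5 × 200.41 × (0.015)² = +0.022546125
ΔP/P ≈ -0.171120 + 0.022546125 = -0.148573875
ΔP ≈ 129.70 × (-0.148573875) = -19.2700315875.

-$19.270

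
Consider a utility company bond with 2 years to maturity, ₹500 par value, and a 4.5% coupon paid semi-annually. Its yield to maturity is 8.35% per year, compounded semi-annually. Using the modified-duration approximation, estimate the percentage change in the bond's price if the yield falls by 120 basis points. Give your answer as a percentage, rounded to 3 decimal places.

Periodic yield y = 0.04175. Modified duration first:
  t   CF        PV=CF/(1+0.04175)^t    t·PV
  1        11.25        10.7991        10.7991
  2        11.25        10.3663        20.7327
  3        11.25         9.9509        29.8527
  4       511.25       434.0895     1,736.3580
  Σ                    465.2059     1,797.7425
P = 465.2059; D_Mac = 3.86440 half-year periods = 1.93220 yrs; D_mod = 1.93220/(1+0.04175) = 1.85476 yrs.
ΔP/P ≈ -D_mod · Δy = -1.85476 × (-0.012) = +0.022257 = +2.2257%.

+2.226%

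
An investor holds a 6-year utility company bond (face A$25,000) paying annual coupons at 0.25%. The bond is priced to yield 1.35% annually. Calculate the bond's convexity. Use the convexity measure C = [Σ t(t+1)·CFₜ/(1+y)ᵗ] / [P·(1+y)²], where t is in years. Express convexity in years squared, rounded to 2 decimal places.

40.54

With y = 0.0135:
  t   CF        PV=CF/(1+0.0135)^t    t·PV        t(t+1)·PV
  1        62.50        61.6675        61.6675         123.3350
  2        62.50        60.8461       121.6921         365.0764
  3        62.50        60.0356       180.1068         720.4270
  4        62.50        59.2359       236.9436       1,184.7180
  5        62.50        58.4469       292.2343       1,753.4061
  6    25,062.50    23,125.0069   138,750.0417     971,250.2916
  Σ                 23,425.2389   139,642.6860     975,397.2541
P = 23,425.2389.
Convexity = Σ t(t+1)·PV / [P·(1+y)²] = 975,397.2541 / (23,425.2389 × 1.027182) = 40.53685.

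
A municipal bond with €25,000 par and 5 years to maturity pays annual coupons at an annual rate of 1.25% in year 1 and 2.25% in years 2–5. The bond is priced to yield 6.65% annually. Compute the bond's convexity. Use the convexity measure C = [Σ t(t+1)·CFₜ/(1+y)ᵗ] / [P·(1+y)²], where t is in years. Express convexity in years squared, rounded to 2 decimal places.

With y = 0.0665:
  t   CF        PV=CF/(1+0.0665)^t    t·PV        t(t+1)·PV
  1       312.50       293.0145       293.0145         586.0291
  2       562.50       494.5393       989.0786       2,967.2358
  3       562.50       463.7030     1,391.1091       5,564.4365
  4       562.50       434.7895     1,739.1582       8,695.7908
  5    25,562.50    18,526.7408    92,633.7042     555,802.2252
  Σ                 20,212.7873    97,046.0646     573,615.7173
P = 20,212.7873.
Convexity = Σ t(t+1)·PV / [P·(1+y)²] = 573,615.7173 / (20,212.7873 × 1.137422) = 24.95015.

24.95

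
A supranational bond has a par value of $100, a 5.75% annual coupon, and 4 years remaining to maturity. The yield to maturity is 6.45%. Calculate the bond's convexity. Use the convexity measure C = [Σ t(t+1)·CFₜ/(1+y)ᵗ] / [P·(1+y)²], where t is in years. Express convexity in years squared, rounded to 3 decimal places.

With y = 0.0645:
  t   CF        PV=CF/(1+0.0645)^t    t·PV        t(t+1)·PV
  1         5.75         5.4016         5.4016          10.8032
  2         5.75         5.0743        10.1486          30.4458
  3         5.75         4.7668        14.3005          57.2021
  4       105.75        82.3565       329.4259       1,647.1294
  Σ                     97.5992       359.2766       1,745.5805
P = 97.5992.
Convexity = Σ t(t+1)·PV / [P·(1+y)²] = 1,745.5805 / (97.5992 × 1.133160) = 15.78346.

15.783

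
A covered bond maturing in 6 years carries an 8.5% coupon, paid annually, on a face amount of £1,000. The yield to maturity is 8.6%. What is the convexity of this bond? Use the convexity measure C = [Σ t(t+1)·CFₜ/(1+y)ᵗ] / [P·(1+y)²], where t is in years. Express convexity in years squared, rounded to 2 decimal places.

27.32

With y = 0.086:
  t   CF        PV=CF/(1+0.086)^t    t·PV        t(t+1)·PV
  1        85.00        78.2689        78.2689         156.5378
  2        85.00        72.0708       144.1416         432.4247
  3        85.00        66.3635       199.0906         796.3623
  4        85.00        61.1082       244.4329       1,222.1644
  5        85.00        56.2691       281.3454       1,688.0723
  6     1,085.00       661.3796     3,968.2775      27,777.9427
  Σ                    995.4601     4,915.5568      32,073.5042
P = 995.4601.
Convexity = Σ t(t+1)·PV / [P·(1+y)²] = 32,073.5042 / (995.4601 × 1.179396) = 27.31888.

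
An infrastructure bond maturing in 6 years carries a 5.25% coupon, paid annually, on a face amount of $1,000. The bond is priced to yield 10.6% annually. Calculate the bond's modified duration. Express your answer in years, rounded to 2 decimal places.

Periodic yield y = 0.106. First find Macaulay duration:
  t   CF        PV=CF/(1+0.106)^t    t·PV
  1        52.50        47.4684        47.4684
  2        52.50        42.9189        85.8379
  3        52.50        38.8056       116.4167
  4        52.50        35.0864       140.3456
  5        52.50        31.7237       158.6184
  6     1,052.50       575.0311     3,450.1867
  Σ                    771.0341     3,998.8736
P = 771.0341; Macaulay duration = 3,998.8736 / 771.0341 = 5.18638 years.
Modified duration = D_Mac / (1 + y) = 5.18638 / 1.106 = 4.68931 years.

4.69 years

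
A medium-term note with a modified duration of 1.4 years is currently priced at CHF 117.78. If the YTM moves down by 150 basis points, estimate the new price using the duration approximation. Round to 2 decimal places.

CHF 120.25

Duration approximation: ΔP/P ≈ -D_mod · Δy = -1.4 × (-0.015) = +0.021000.
New price ≈ 117.78 × (1 + 0.021000) = 120.25338.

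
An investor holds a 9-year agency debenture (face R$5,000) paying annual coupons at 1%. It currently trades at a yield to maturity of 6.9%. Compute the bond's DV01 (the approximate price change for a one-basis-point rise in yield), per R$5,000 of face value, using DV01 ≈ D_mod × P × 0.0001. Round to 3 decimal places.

R$2.449

Periodic yield y = 0.069.
  t   CF        PV=CF/(1+0.069)^t    t·PV
  1        50.00        46.7727        46.7727
  2        50.00        43.7537        87.5074
  3        50.00        40.9295       122.7886
  4        50.00        38.2877       153.1508
  5        50.00        35.8164       179.0818
  6        50.00        33.5045       201.0273
  7        50.00        31.3420       219.3937
  8        50.00        29.3189       234.5516
  9     5,050.00     2,770.0782    24,930.7039
  Σ                  3,069.8036    26,174.9777
P = 3,069.8036; D_Mac = 8.52660 yrs; D_mod = 7.97624 yrs.
DV01 ≈ 7.97624 × 3,069.8036 × 0.0001 = 2.448548.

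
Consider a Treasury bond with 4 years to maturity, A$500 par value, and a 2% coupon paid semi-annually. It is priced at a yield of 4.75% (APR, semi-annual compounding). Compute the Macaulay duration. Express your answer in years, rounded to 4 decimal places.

3.8550 years

Periodic yield y = 0.02375. Discount each cash flow and weight by its period:
  t   CF        PV=CF/(1+0.02375)^t    t·PV
  1         5.00         4.8840         4.8840
  2         5.00         4.7707         9.5414
  3         5.00         4.6600        13.9801
  4         5.00         4.5519        18.2077
  5         5.00         4.4463        22.2316
  6         5.00         4.3432        26.0590
  7         5.00         4.2424        29.6969
  8       505.00       418.5430     3,348.3438
  Σ                    450.4415     3,472.9444
Price P = Σ PV = 450.4415.
Macaulay duration = Σ(t·PV) / P = 3,472.9444 / 450.4415 = 7.71009 half-year periods.
In years: 7.71009 / 2 = 3.85504 years.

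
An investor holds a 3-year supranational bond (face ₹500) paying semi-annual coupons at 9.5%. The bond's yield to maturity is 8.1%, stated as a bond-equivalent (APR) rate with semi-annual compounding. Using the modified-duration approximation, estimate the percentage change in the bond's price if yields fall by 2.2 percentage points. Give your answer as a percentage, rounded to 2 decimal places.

Periodic yield y = 0.0405. Modified duration first:
  t   CF        PV=CF/(1+0.0405)^t    t·PV
  1        23.75        22.8256        22.8256
  2        23.75        21.9371        43.8742
  3        23.75        21.0832        63.2497
  4        23.75        20.2626        81.0504
  5        23.75        19.4739        97.3696
  6       523.75       412.7352     2,476.4113
  Σ                    518.3177     2,784.7808
P = 518.3177; D_Mac = 5.37273 half-year periods = 2.68637 yrs; D_mod = 2.68637/(1+0.0405) = 2.58180 yrs.
ΔP/P ≈ -D_mod · Δy = -2.58180 × (-0.022) = +0.056800 = +5.6800%.

+5.68%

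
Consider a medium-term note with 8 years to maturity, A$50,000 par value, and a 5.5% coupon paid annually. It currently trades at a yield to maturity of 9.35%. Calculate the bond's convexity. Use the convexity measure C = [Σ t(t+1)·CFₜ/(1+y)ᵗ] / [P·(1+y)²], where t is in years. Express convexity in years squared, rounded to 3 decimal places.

45.393

With y = 0.0935:
  t   CF        PV=CF/(1+0.0935)^t    t·PV        t(t+1)·PV
  1     2,750.00     2,514.8605     2,514.8605       5,029.7211
  2     2,750.00     2,299.8267     4,599.6535      13,798.9604
  3     2,750.00     2,103.1795     6,309.5384      25,238.1535
  4     2,750.00     1,923.3466     7,693.3862      38,466.9311
  5     2,750.00     1,758.8903     8,794.4516      52,766.7094
  6     2,750.00     1,608.4959     9,650.9757      67,556.8296
  7     2,750.00     1,470.9611    10,296.7276      82,373.8205
  8    52,750.00    25,803.1166   206,424.9328   1,857,824.3956
  Σ                 39,482.6772   256,284.5262   2,143,055.5212
P = 39,482.6772.
Convexity = Σ t(t+1)·PV / [P·(1+y)²] = 2,143,055.5212 / (39,482.6772 × 1.195742) = 45.39304.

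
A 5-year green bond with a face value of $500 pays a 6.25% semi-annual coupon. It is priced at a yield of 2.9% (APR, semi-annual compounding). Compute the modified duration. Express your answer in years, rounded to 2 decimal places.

4.36 years

Periodic yield y = 0.0145. First find Macaulay duration:
  t   CF        PV=CF/(1+0.0145)^t    t·PV
  1       15.625        15.4017        15.4017
  2       15.625        15.1815        30.3631
  3       15.625        14.9646        44.8937
  4       15.625        14.7507        59.0027
  5       15.625        14.5398        72.6992
  6       15.625        14.3320        85.9922
  7       15.625        14.1272        98.8903
  8       15.625        13.9253       111.4022
  9       15.625        13.7262       123.5362
  10     515.625       446.4918     4,464.9176
  Σ                    577.4408     5,107.0988
P = 577.4408; Macaulay duration = 5,107.0988 / 577.4408 = 8.84437 half-year periods = 4.42218 years.
Modified duration = D_Mac / (1 + y) = 4.42218 / 1.0145 = 4.35898 years.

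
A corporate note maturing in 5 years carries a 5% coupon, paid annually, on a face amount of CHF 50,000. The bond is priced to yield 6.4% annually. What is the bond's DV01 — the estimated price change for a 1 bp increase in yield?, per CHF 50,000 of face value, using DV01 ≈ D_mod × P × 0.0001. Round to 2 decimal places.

CHF 20.05

Periodic yield y = 0.064.
  t   CF        PV=CF/(1+0.064)^t    t·PV
  1     2,500.00     2,349.6241     2,349.6241
  2     2,500.00     2,208.2933     4,416.5866
  3     2,500.00     2,075.4636     6,226.3909
  4     2,500.00     1,950.6237     7,802.4948
  5    52,500.00    38,499.1520   192,495.7600
  Σ                 47,083.1567   213,290.8563
P = 47,083.1567; D_Mac = 4.53009 yrs; D_mod = 4.25760 yrs.
DV01 ≈ 4.25760 × 47,083.1567 × 0.0001 = 20.046133.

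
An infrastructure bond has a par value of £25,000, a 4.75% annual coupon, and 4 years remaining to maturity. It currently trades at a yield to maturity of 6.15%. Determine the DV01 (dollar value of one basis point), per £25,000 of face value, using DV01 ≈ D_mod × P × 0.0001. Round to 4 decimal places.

Periodic yield y = 0.0615.
  t   CF        PV=CF/(1+0.0615)^t    t·PV
  1     1,187.50     1,118.7000     1,118.7000
  2     1,187.50     1,053.8860     2,107.7719
  3     1,187.50       992.8271     2,978.4813
  4    26,187.50    20,625.9541    82,503.8163
  Σ                 23,791.3671    88,708.7695
P = 23,791.3671; D_Mac = 3.72861 yrs; D_mod = 3.51259 yrs.
DV01 ≈ 3.51259 × 23,791.3671 × 0.0001 = 8.356926.

£8.3569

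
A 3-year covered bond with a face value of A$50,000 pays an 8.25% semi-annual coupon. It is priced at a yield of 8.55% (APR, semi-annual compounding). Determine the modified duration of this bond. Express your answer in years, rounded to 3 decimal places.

2.605 years

Periodic yield y = 0.04275. First find Macaulay duration:
  t   CF        PV=CF/(1+0.04275)^t    t·PV
  1     2,062.50     1,977.9429     1,977.9429
  2     2,062.50     1,896.8525     3,793.7050
  3     2,062.50     1,819.0865     5,457.2596
  4     2,062.50     1,744.5088     6,978.0352
  5     2,062.50     1,672.9885     8,364.9427
  6    52,062.50    40,498.9560   242,993.7358
  Σ                 49,610.3353   269,565.6213
P = 49,610.3353; Macaulay duration = 269,565.6213 / 49,610.3353 = 5.43366 half-year periods = 2.71683 years.
Modified duration = D_Mac / (1 + y) = 2.71683 / 1.04275 = 2.60545 years.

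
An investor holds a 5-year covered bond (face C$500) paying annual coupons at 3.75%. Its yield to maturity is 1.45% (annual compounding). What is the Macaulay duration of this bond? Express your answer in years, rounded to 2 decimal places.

4.67 years

Periodic yield y = 0.0145. Discount each cash flow and weight by its year:
  t   CF        PV=CF/(1+0.0145)^t    t·PV
  1        18.75        18.4820        18.4820
  2        18.75        18.2179        36.4357
  3        18.75        17.9575        53.8724
  4        18.75        17.7008        70.8032
  5       518.75       482.7228     2,413.6142
  Σ                    555.0810     2,593.2076
Price P = Σ PV = 555.0810.
Macaulay duration = Σ(t·PV) / P = 2,593.2076 / 555.0810 = 4.67176 years.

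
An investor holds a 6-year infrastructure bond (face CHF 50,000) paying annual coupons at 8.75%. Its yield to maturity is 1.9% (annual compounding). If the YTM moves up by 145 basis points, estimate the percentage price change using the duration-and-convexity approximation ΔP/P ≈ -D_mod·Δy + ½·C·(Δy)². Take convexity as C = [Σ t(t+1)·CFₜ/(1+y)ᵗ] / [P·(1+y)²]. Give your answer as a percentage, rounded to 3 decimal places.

With y = 0.019:
  t   CF        PV=CF/(1+0.019)^t    t·PV        t(t+1)·PV
  1     4,375.00     4,293.4249     4,293.4249       8,586.8499
  2     4,375.00     4,213.3709     8,426.7418      25,280.2253
  3     4,375.00     4,134.8095    12,404.4285      49,617.7140
  4     4,375.00     4,057.7130    16,230.8518      81,154.2591
  5     4,375.00     3,982.0539    19,910.2696     119,461.6179
  6    54,375.00    48,568.4413   291,410.6478   2,039,874.5345
  Σ                 69,249.8135   352,676.3644   2,323,975.2005
P = 69,249.8135; D_Mac = 5.09281 yrs; D_mod = 4.99785 yrs; C = 32.31949.
Duration effect: -4.99785 × (+0.0145) = -0.072469
Convexity effect: 0.5 × 32.31949 × (0.0145)² = +0.0033976
ΔP/P ≈ -0.072469 + 0.0033976 = -0.069071 = -6.9071%.

-6.907%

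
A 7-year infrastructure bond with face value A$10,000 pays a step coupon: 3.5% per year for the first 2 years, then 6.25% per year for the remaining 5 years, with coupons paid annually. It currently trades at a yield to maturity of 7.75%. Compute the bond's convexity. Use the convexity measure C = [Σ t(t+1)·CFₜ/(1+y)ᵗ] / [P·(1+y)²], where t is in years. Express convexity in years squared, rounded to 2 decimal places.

39.54

With y = 0.0775:
  t   CF        PV=CF/(1+0.0775)^t    t·PV        t(t+1)·PV
  1       350.00       324.8260       324.8260         649.6520
  2       350.00       301.4626       602.9253       1,808.7758
  3       625.00       499.6066     1,498.8198       5,995.2794
  4       625.00       463.6720     1,854.6881       9,273.4407
  5       625.00       430.3221     2,151.6104      12,909.6622
  6       625.00       399.3708     2,396.2250      16,773.5750
  7    10,625.00     6,300.9783    44,106.8484     352,854.7872
  Σ                  8,720.2385    52,935.9430     400,265.1722
P = 8,720.2385.
Convexity = Σ t(t+1)·PV / [P·(1+y)²] = 400,265.1722 / (8,720.2385 × 1.161006) = 39.53529.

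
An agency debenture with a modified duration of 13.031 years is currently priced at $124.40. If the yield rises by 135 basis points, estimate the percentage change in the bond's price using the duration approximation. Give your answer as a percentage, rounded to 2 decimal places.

-17.59%

Duration approximation: ΔP/P ≈ -D_mod · Δy = -13.031 × (+0.0135) = -0.1759185.
As a percentage: -17.59185%.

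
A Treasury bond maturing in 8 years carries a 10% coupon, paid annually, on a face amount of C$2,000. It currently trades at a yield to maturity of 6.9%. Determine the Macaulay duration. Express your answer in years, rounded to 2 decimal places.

6.05 years

Periodic yield y = 0.069. Discount each cash flow and weight by its year:
  t   CF        PV=CF/(1+0.069)^t    t·PV
  1       200.00       187.0907       187.0907
  2       200.00       175.0147       350.0294
  3       200.00       163.7182       491.1545
  4       200.00       153.1508       612.6031
  5       200.00       143.2655       716.3273
  6       200.00       134.0182       804.1092
  7       200.00       125.3678       877.5747
  8     2,200.00     1,290.0337    10,320.2692
  Σ                  2,371.6595    14,359.1581
Price P = Σ PV = 2,371.6595.
Macaulay duration = Σ(t·PV) / P = 14,359.1581 / 2,371.6595 = 6.05448 years.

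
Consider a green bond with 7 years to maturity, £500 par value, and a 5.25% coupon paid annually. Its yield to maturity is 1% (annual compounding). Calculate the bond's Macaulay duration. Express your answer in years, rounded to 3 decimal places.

6.165 years

Periodic yield y = 0.01. Discount each cash flow and weight by its year:
  t   CF        PV=CF/(1+0.01)^t    t·PV
  1        26.25        25.9901        25.9901
  2        26.25        25.7328        51.4655
  3        26.25        25.4780        76.4340
  4        26.25        25.2257       100.9029
  5        26.25        24.9760       124.8799
  6        26.25        24.7287       148.3721
  7       526.25       490.8429     3,435.9001
  Σ                    642.9741     3,963.9447
Price P = Σ PV = 642.9741.
Macaulay duration = Σ(t·PV) / P = 3,963.9447 / 642.9741 = 6.16501 years.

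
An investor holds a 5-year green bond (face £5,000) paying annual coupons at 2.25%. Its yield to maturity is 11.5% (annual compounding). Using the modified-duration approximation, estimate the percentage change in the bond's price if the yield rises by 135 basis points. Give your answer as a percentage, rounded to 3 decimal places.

-5.721%

Periodic yield y = 0.115. Modified duration first:
  t   CF        PV=CF/(1+0.115)^t    t·PV
  1       112.50       100.8969       100.8969
  2       112.50        90.4905       180.9809
  3       112.50        81.1574       243.4721
  4       112.50        72.7869       291.1475
  5     5,112.50     2,966.5999    14,832.9997
  Σ                  3,311.9315    15,649.4971
P = 3,311.9315; D_Mac = 4.72519 yrs; D_mod = 4.72519/(1+0.115) = 4.23784 yrs.
ΔP/P ≈ -D_mod · Δy = -4.23784 × (+0.0135) = -0.057211 = -5.7211%.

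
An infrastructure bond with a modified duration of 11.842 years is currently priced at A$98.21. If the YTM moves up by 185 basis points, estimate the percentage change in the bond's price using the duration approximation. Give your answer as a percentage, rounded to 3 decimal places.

Duration approximation: ΔP/P ≈ -D_mod · Δy = -11.842 × (+0.0185) = -0.219077.
As a percentage: -21.9077%.

-21.908%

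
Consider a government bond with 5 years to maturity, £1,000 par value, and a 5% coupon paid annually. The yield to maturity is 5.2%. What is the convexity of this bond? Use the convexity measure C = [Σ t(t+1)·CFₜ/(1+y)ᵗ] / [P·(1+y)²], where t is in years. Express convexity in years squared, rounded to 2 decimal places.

With y = 0.052:
  t   CF        PV=CF/(1+0.052)^t    t·PV        t(t+1)·PV
  1        50.00        47.5285        47.5285          95.0570
  2        50.00        45.1792        90.3584         271.0752
  3        50.00        42.9460       128.8380         515.3521
  4        50.00        40.8232       163.2928         816.4640
  5     1,050.00       814.9118     4,074.5589      24,447.3536
  Σ                    991.3887     4,504.5767      26,145.3019
P = 991.3887.
Convexity = Σ t(t+1)·PV / [P·(1+y)²] = 26,145.3019 / (991.3887 × 1.106704) = 23.82968.

23.83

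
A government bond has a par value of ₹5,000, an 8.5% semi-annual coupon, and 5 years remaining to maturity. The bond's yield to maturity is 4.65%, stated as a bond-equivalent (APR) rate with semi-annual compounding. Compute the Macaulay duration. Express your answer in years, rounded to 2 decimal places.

Periodic yield y = 0.02325. Discount each cash flow and weight by its period:
  t   CF        PV=CF/(1+0.02325)^t    t·PV
  1       212.50       207.6716       207.6716
  2       212.50       202.9530       405.9060
  3       212.50       198.3415       595.0246
  4       212.50       193.8349       775.3395
  5       212.50       189.4306       947.1531
  6       212.50       185.1264     1,110.7585
  7       212.50       180.9200     1,266.4402
  8       212.50       176.8092     1,414.4738
  9       212.50       172.7918     1,555.1263
  10    5,212.50     4,142.1759    41,421.7587
  Σ                  5,850.0550    49,699.6524
Price P = Σ PV = 5,850.0550.
Macaulay duration = Σ(t·PV) / P = 49,699.6524 / 5,850.0550 = 8.49559 half-year periods.
In years: 8.49559 / 2 = 4.24779 years.

4.25 years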